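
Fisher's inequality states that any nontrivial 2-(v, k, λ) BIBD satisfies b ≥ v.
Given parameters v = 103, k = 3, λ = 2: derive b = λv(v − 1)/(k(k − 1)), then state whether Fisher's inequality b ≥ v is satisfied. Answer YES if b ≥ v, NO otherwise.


r = λ(v − 1)/(k − 1) = 2·102/2 = 102.
b = vr/k = 103·102/3 = 3502.
Fisher's inequality: b ≥ v ⇔ 3502 ≥ 103? YES.

YES


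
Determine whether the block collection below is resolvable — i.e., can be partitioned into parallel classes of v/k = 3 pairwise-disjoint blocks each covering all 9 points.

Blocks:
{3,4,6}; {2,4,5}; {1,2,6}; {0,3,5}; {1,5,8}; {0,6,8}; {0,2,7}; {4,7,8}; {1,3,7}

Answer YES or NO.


v = 9, block size k = 3, number of blocks = 9.
For resolvability, blocks must partition into parallel classes of size v/k = 3.
Total blocks must therefore be a multiple of 3: 9 = 3·3 + 0 ⇒ divisible ✓.
Greedy packing gives 3 candidate class(es). Each should be a full parallel class (size 3, covers all 9 points).
  Class 1 (3 blocks): {3,4,6}; {1,5,8}; {0,2,7}. Points covered: [0, 1, 2, 3, 4, 5, 6, 7, 8].
  Class 2 (3 blocks): {2,4,5}; {0,6,8}; {1,3,7}. Points covered: [0, 1, 2, 3, 4, 5, 6, 7, 8].
  Class 3 (3 blocks): {1,2,6}; {0,3,5}; {4,7,8}. Points covered: [0, 1, 2, 3, 4, 5, 6, 7, 8].
All classes full (size 3)? YES. All classes cover every point? YES.
Resolvable? YES.

YES


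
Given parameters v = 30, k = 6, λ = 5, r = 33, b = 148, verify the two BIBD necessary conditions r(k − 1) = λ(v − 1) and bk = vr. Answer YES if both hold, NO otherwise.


Condition (i): r(k − 1) = 33·5 = 165; λ(v − 1) = 5·29 = 145. Match? NO.
Condition (ii): bk = 148·6 = 888; vr = 30·33 = 990. Match? NO.
Both conditions hold? NO.

NO


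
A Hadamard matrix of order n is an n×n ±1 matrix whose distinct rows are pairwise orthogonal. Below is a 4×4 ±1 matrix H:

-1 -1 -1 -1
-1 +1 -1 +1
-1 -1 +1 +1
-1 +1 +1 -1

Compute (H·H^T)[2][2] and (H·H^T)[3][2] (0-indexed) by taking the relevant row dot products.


Row 2 of H: [-1, -1, 1, 1].
Row 3 of H: [-1, 1, 1, -1].
(H·H^T)[2][2] = Σ_j H[2][j]·H[2][j] = (-1)² + (-1)² + (1)² + (1)² = 1 + 1 + 1 + 1 = 4.
(H·H^T)[3][2] = Σ_j H[3][j]·H[2][j] = (-1)·(-1) + (1)·(-1) + (1)·(1) + (-1)·(1) = 1 + -1 + 1 + -1 = 0.
So rows 3 and 2 are orthogonal; the diagonal entry equals n = 4.

(2,2) entry = 4; (3,2) entry = 0.


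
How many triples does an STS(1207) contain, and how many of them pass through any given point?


An STS(v) is a 2-(v, 3, 1) BIBD: block size k = 3, λ = 1.
Replication: r(k − 1) = λ(v − 1) ⇒ r·2 = 1207 − 1 = 1206 ⇒ r = 603.
Block count: bk = vr ⇒ b·3 = 1207·603 = 727821 ⇒ b = 242607.

r = 603, b = 242607.


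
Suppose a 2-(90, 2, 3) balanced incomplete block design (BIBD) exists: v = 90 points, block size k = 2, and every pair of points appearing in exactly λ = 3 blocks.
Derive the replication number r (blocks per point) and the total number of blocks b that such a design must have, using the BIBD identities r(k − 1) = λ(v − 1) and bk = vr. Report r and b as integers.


Any 2-(v, k, λ) BIBD satisfies two necessary conditions:
  (i)  Each point sits in r blocks, and counting incidences through any fixed point gives r(k − 1) = λ(v − 1), so r = λ(v − 1)/(k − 1).
  (ii) Total incidences bk = vr, so b = vr/k.
Step 1: r = λ(v − 1)/(k − 1) = 3·(90 − 1)/(2 − 1) = 3·89/1 = 267/1 = 267.
Step 2: b = vr/k = 90·267/2 = 24030/2 = 12015.
Check integrality: r = 267 ∈ Z ✓, b = 12015 ∈ Z ✓.
(These identities are necessary conditions: they determine r and b for any design with these parameters, but do not by themselves prove that one exists.)

r = 267, b = 12015.


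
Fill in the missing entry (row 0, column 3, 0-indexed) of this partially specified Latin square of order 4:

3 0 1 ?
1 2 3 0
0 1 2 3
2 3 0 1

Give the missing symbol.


Row 0 contains symbols [0, 1, 3] — missing [2].
Column 3 contains symbols [0, 1, 3] — missing [2].
The missing symbol must appear in both missing sets; intersection = [2].
Therefore the hidden value is 2.

Missing value = 2.


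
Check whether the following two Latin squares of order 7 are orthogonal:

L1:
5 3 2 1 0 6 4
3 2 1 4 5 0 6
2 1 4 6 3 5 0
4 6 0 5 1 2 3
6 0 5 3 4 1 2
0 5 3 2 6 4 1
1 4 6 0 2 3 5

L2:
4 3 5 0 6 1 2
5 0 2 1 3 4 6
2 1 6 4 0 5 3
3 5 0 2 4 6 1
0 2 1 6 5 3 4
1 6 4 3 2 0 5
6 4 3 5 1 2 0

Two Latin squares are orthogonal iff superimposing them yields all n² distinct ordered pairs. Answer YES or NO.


Form the n² = 49 superimposed pairs (L1[i][j], L2[i][j]), row by row (rows and columns indexed from 0):
row 0: (5,4) (3,3) (2,5) (1,0) (0,6) (6,1) (4,2)
row 1: (3,5) (2,0) (1,2) (4,1) (5,3) (0,4) (6,6)
row 2: (2,2) (1,1) (4,6) (6,4) (3,0) (5,5) (0,3)
row 3: (4,3) (6,5) (0,0) (5,2) (1,4) (2,6) (3,1)
row 4: (6,0) (0,2) (5,1) (3,6) (4,5) (1,3) (2,4)
row 5: (0,1) (5,6) (3,4) (2,3) (6,2) (4,0) (1,5)
row 6: (1,6) (4,4) (6,3) (0,5) (2,1) (3,2) (5,0)
Orthogonality requires all 49 pairs distinct.
Check by first coordinate: for each symbol s of L1, list the L2 entries in the n cells where L1 = s; they must all differ.
  L1 = 0: L2 entries (in reading order) 6, 4, 3, 0, 2, 1, 5 — all 7 distinct ✓
  L1 = 1: L2 entries (in reading order) 0, 2, 1, 4, 3, 5, 6 — all 7 distinct ✓
  L1 = 2: L2 entries (in reading order) 5, 0, 2, 6, 4, 3, 1 — all 7 distinct ✓
  L1 = 3: L2 entries (in reading order) 3, 5, 0, 1, 6, 4, 2 — all 7 distinct ✓
  L1 = 4: L2 entries (in reading order) 2, 1, 6, 3, 5, 0, 4 — all 7 distinct ✓
  L1 = 5: L2 entries (in reading order) 4, 3, 5, 2, 1, 6, 0 — all 7 distinct ✓
  L1 = 6: L2 entries (in reading order) 1, 6, 4, 5, 0, 2, 3 — all 7 distinct ✓
Every symbol of L1 meets every symbol of L2 exactly once, so all 49 pairs are distinct (49 of 49).
Conclusion: YES.

YES


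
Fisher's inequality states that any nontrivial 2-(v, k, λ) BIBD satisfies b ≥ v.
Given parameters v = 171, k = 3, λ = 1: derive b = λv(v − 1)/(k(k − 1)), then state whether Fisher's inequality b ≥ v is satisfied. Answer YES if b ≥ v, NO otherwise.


r = λ(v − 1)/(k − 1) = 1·170/2 = 85.
b = vr/k = 171·85/3 = 4845.
Fisher's inequality: b ≥ v ⇔ 4845 ≥ 171? YES.

YES


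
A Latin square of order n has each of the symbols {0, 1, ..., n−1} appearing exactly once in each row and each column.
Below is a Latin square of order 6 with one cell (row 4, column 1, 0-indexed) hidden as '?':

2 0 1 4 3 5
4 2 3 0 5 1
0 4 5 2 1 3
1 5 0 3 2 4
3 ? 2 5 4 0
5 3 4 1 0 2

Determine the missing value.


Row 4 contains symbols [0, 2, 3, 4, 5] — missing [1].
Column 1 contains symbols [0, 2, 3, 4, 5] — missing [1].
The missing symbol must appear in both missing sets; intersection = [1].
Therefore the hidden value is 1.

Missing value = 1.


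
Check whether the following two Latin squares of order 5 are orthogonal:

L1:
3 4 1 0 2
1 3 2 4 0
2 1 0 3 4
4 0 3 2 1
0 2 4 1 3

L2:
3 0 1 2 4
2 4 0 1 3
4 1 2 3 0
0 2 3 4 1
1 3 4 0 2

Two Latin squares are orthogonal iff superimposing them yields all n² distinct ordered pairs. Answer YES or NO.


Form the n² = 25 superimposed pairs (L1[i][j], L2[i][j]), row by row (rows and columns indexed from 0):
row 0: (3,3) (4,0) (1,1) (0,2) (2,4)
row 1: (1,2) (3,4) (2,0) (4,1) (0,3)
row 2: (2,4) (1,1) (0,2) (3,3) (4,0)
row 3: (4,0) (0,2) (3,3) (2,4) (1,1)
row 4: (0,1) (2,3) (4,4) (1,0) (3,2)
Orthogonality requires all 25 pairs distinct.
But the pair (2,4) repeats: cell (0,4) has L1 = 2, L2 = 4, and cell (2,0) has L1 = 2, L2 = 4.
A repeated pair means some other pair never occurs (only 15 distinct pairs out of 25), so the squares are not orthogonal.
Conclusion: NO.

NO


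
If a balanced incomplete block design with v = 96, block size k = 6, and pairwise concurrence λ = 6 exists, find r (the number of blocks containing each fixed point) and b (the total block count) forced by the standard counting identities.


Any 2-(v, k, λ) BIBD satisfies two necessary conditions:
  (i)  Each point sits in r blocks, and counting incidences through any fixed point gives r(k − 1) = λ(v − 1), so r = λ(v − 1)/(k − 1).
  (ii) Total incidences bk = vr, so b = vr/k.
Step 1: r = λ(v − 1)/(k − 1) = 6·(96 − 1)/(6 − 1) = 6·95/5 = 570/5 = 114.
Step 2: b = vr/k = 96·114/6 = 10944/6 = 1824.
Check integrality: r = 114 ∈ Z ✓, b = 1824 ∈ Z ✓.
(These identities are necessary conditions: they determine r and b for any design with these parameters, but do not by themselves prove that one exists.)

r = 114, b = 1824.


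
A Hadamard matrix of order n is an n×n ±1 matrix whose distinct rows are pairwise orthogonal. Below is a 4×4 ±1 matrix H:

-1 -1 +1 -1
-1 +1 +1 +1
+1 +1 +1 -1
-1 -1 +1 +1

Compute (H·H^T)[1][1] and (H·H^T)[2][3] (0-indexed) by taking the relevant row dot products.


Row 1 of H: [-1, 1, 1, 1].
Row 2 of H: [1, 1, 1, -1].
Row 3 of H: [-1, -1, 1, 1].
(H·H^T)[1][1] = Σ_j H[1][j]·H[1][j] = (-1)² + (1)² + (1)² + (1)² = 1 + 1 + 1 + 1 = 4.
(H·H^T)[2][3] = Σ_j H[2][j]·H[3][j] = (1)·(-1) + (1)·(-1) + (1)·(1) + (-1)·(1) = -1 + -1 + 1 + -1 = -2.
Rows 2 and 3 are not orthogonal (dot product = -2 ≠ 0), so H is not a Hadamard matrix.

(1,1) entry = 4; (2,3) entry = -2.


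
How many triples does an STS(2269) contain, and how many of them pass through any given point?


An STS(v) is a 2-(v, 3, 1) BIBD: block size k = 3, λ = 1.
Replication: r(k − 1) = λ(v − 1) ⇒ r·2 = 2269 − 1 = 2268 ⇒ r = 1134.
Block count: b = v(v − 1)/6 = 2269·2268/6 = 5146092/6 = 857682.
(Check via bk = vr: 857682·3 = 2573046 = 2269·1134 = 2573046 ✓.)

r = 1134, b = 857682.


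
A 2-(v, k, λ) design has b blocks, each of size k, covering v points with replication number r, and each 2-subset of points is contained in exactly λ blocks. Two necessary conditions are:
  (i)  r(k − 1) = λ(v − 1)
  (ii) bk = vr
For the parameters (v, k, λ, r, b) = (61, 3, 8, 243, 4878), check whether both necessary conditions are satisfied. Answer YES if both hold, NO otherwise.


Condition (i): r(k − 1) = 243·2 = 486; λ(v − 1) = 8·60 = 480. Match? NO.
Condition (ii): bk = 4878·3 = 14634; vr = 61·243 = 14823. Match? NO.
Both conditions hold? NO.

NO


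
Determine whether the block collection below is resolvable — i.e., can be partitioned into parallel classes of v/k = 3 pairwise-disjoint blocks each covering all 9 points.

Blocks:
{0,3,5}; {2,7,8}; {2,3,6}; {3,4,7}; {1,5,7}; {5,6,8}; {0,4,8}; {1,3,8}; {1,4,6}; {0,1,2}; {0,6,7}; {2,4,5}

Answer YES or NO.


v = 9, block size k = 3, number of blocks = 12.
For resolvability, blocks must partition into parallel classes of size v/k = 3.
Total blocks must therefore be a multiple of 3: 12 = 3·4 + 0 ⇒ divisible ✓.
Greedy packing gives 4 candidate class(es). Each should be a full parallel class (size 3, covers all 9 points).
  Class 1 (3 blocks): {0,3,5}; {2,7,8}; {1,4,6}. Points covered: [0, 1, 2, 3, 4, 5, 6, 7, 8].
  Class 2 (3 blocks): {2,3,6}; {1,5,7}; {0,4,8}. Points covered: [0, 1, 2, 3, 4, 5, 6, 7, 8].
  Class 3 (3 blocks): {3,4,7}; {5,6,8}; {0,1,2}. Points covered: [0, 1, 2, 3, 4, 5, 6, 7, 8].
  Class 4 (3 blocks): {1,3,8}; {0,6,7}; {2,4,5}. Points covered: [0, 1, 2, 3, 4, 5, 6, 7, 8].
All classes full (size 3)? YES. All classes cover every point? YES.
Resolvable? YES.

YES


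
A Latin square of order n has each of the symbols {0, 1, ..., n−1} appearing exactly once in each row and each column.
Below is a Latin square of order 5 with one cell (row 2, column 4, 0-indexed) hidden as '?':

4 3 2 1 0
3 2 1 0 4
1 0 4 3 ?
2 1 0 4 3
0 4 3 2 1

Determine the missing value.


Row 2 contains symbols [0, 1, 3, 4] — missing [2].
Column 4 contains symbols [0, 1, 3, 4] — missing [2].
The missing symbol must appear in both missing sets; intersection = [2].
Therefore the hidden value is 2.

Missing value = 2.


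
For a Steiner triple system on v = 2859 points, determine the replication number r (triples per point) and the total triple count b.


An STS(v) is a 2-(v, 3, 1) BIBD: block size k = 3, λ = 1.
Replication: r(k − 1) = λ(v − 1) ⇒ r·2 = 2859 − 1 = 2858 ⇒ r = 1429.
Block count: b = v(v − 1)/6 = 2859·2858/6 = 8171022/6 = 1361837.
(Check via bk = vr: 1361837·3 = 4085511 = 2859·1429 = 4085511 ✓.)

r = 1429, b = 1361837.


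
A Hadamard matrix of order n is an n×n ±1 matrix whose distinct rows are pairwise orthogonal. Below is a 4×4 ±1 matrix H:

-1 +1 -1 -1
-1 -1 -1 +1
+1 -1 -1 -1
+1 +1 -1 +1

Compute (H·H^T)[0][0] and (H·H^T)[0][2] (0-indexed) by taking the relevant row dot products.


Row 0 of H: [-1, 1, -1, -1].
Row 2 of H: [1, -1, -1, -1].
(H·H^T)[0][0] = Σ_j H[0][j]·H[0][j] = (-1)² + (1)² + (-1)² + (-1)² = 1 + 1 + 1 + 1 = 4.
(H·H^T)[0][2] = Σ_j H[0][j]·H[2][j] = (-1)·(1) + (1)·(-1) + (-1)·(-1) + (-1)·(-1) = -1 + -1 + 1 + 1 = 0.
So rows 0 and 2 are orthogonal; the diagonal entry equals n = 4.

(0,0) entry = 4; (0,2) entry = 0.


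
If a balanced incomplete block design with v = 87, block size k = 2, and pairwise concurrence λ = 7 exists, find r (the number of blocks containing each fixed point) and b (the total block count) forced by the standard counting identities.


Any 2-(v, k, λ) BIBD satisfies two necessary conditions:
  (i)  Each point sits in r blocks, and counting incidences through any fixed point gives r(k − 1) = λ(v − 1), so r = λ(v − 1)/(k − 1).
  (ii) Total incidences bk = vr, so b = vr/k.
Step 1: r = λ(v − 1)/(k − 1) = 7·(87 − 1)/(2 − 1) = 7·86/1 = 602/1 = 602.
Step 2: b = vr/k = 87·602/2 = 52374/2 = 26187.
Check integrality: r = 602 ∈ Z ✓, b = 26187 ∈ Z ✓.
(These identities are necessary conditions: they determine r and b for any design with these parameters, but do not by themselves prove that one exists.)

r = 602, b = 26187.


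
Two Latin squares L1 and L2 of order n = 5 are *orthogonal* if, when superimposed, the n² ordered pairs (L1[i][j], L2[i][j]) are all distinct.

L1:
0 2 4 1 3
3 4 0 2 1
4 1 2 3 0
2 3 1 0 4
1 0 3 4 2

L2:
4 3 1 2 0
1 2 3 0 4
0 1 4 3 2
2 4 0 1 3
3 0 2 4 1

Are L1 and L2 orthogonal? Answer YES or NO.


Form the n² = 25 superimposed pairs (L1[i][j], L2[i][j]), row by row (rows and columns indexed from 0):
row 0: (0,4) (2,3) (4,1) (1,2) (3,0)
row 1: (3,1) (4,2) (0,3) (2,0) (1,4)
row 2: (4,0) (1,1) (2,4) (3,3) (0,2)
row 3: (2,2) (3,4) (1,0) (0,1) (4,3)
row 4: (1,3) (0,0) (3,2) (4,4) (2,1)
Orthogonality requires all 25 pairs distinct.
Check by first coordinate: for each symbol s of L1, list the L2 entries in the n cells where L1 = s; they must all differ.
  L1 = 0: L2 entries (in reading order) 4, 3, 2, 1, 0 — all 5 distinct ✓
  L1 = 1: L2 entries (in reading order) 2, 4, 1, 0, 3 — all 5 distinct ✓
  L1 = 2: L2 entries (in reading order) 3, 0, 4, 2, 1 — all 5 distinct ✓
  L1 = 3: L2 entries (in reading order) 0, 1, 3, 4, 2 — all 5 distinct ✓
  L1 = 4: L2 entries (in reading order) 1, 2, 0, 3, 4 — all 5 distinct ✓
Every symbol of L1 meets every symbol of L2 exactly once, so all 25 pairs are distinct (25 of 25).
Conclusion: YES.

YES


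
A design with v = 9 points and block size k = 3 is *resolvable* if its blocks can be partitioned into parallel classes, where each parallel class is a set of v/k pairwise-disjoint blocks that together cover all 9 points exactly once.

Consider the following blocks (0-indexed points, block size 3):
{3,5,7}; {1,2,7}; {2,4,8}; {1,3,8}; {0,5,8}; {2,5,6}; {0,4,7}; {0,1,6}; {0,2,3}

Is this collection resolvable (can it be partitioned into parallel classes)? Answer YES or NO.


v = 9, block size k = 3, number of blocks = 9.
For resolvability, blocks must partition into parallel classes of size v/k = 3.
Total blocks must therefore be a multiple of 3: 9 = 3·3 + 0 ⇒ divisible ✓.
Consider block {1,2,7}. The only other block(s) in the collection disjoint from it are {0,5,8} — just 1 block(s). Any parallel class containing {1,2,7} would need 2 other blocks each disjoint from it, so no parallel class of size 3 can contain {1,2,7}.
Since every block must belong to some parallel class in a resolution, the collection cannot be partitioned into parallel classes.
Resolvable? NO.

NO


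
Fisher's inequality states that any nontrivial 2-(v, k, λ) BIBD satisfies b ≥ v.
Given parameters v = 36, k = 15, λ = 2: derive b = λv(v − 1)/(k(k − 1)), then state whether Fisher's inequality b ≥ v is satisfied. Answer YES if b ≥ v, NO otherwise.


b = λv(v − 1)/(k(k − 1)) = 2·36·35/(15·14) = 2520/210 = 12.
Compare with v = 36: b < v, so Fisher's inequality fails.

NO


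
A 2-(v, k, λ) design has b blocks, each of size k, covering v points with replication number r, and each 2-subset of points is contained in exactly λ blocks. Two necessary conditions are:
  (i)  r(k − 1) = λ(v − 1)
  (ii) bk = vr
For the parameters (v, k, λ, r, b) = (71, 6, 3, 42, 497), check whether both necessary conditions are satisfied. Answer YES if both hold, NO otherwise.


Condition (i): r(k − 1) = 42·5 = 210; λ(v − 1) = 3·70 = 210. Match? YES.
Condition (ii): bk = 497·6 = 2982; vr = 71·42 = 2982. Match? YES.
Both conditions hold? YES.

YES


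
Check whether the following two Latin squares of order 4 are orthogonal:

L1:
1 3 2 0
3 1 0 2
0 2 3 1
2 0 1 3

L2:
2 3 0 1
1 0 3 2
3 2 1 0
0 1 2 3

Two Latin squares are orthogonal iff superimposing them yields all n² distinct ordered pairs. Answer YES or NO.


Form the n² = 16 superimposed pairs (L1[i][j], L2[i][j]), row by row (rows and columns indexed from 0):
row 0: (1,2) (3,3) (2,0) (0,1)
row 1: (3,1) (1,0) (0,3) (2,2)
row 2: (0,3) (2,2) (3,1) (1,0)
row 3: (2,0) (0,1) (1,2) (3,3)
Orthogonality requires all 16 pairs distinct.
But the pair (0,3) repeats: cell (1,2) has L1 = 0, L2 = 3, and cell (2,0) has L1 = 0, L2 = 3.
A repeated pair means some other pair never occurs (only 8 distinct pairs out of 16), so the squares are not orthogonal.
Conclusion: NO.

NO


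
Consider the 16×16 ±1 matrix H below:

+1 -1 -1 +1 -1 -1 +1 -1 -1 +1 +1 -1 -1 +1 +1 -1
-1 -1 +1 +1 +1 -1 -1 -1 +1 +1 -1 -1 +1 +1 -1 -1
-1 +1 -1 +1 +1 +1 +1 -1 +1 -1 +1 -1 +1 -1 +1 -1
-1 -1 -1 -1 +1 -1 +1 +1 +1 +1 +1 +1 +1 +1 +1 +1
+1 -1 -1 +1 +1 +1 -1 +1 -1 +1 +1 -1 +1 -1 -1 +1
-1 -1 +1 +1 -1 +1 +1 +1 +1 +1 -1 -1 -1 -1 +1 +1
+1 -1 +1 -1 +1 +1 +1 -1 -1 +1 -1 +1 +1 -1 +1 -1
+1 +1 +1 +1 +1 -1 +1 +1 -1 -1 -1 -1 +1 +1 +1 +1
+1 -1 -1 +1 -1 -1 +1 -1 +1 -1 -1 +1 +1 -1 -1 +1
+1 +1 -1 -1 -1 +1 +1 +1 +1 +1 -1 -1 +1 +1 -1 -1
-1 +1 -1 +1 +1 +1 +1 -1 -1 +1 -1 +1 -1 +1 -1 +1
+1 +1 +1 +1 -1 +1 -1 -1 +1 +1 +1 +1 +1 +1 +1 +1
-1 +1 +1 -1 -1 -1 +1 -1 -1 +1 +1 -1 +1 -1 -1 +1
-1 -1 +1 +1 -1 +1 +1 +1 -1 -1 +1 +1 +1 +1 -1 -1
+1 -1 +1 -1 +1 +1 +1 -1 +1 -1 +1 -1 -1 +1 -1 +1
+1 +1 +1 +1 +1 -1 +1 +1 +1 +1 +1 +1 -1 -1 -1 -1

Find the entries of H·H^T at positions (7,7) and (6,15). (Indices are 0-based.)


Row 6 of H: [1, -1, 1, -1, 1, 1, 1, -1, -1, 1, -1, 1, 1, -1, 1, -1].
Row 7 of H: [1, 1, 1, 1, 1, -1, 1, 1, -1, -1, -1, -1, 1, 1, 1, 1].
Row 15 of H: [1, 1, 1, 1, 1, -1, 1, 1, 1, 1, 1, 1, -1, -1, -1, -1].
(H·H^T)[7][7] = Σ_j H[7][j]·H[7][j] = (1)² + (1)² + (1)² + (1)² + (1)² + (-1)² + (1)² + (1)² + (-1)² + (-1)² + (-1)² + (-1)² + (1)² + (1)² + (1)² + (1)² = 1 + 1 + 1 + 1 + 1 + 1 + 1 + 1 + 1 + 1 + 1 + 1 + 1 + 1 + 1 + 1 = 16.
(H·H^T)[6][15] = Σ_j H[6][j]·H[15][j] = (1)·(1) + (-1)·(1) + (1)·(1) + (-1)·(1) + (1)·(1) + (1)·(-1) + (1)·(1) + (-1)·(1) + (-1)·(1) + (1)·(1) + (-1)·(1) + (1)·(1) + (1)·(-1) + (-1)·(-1) + (1)·(-1) + (-1)·(-1) = 1 + -1 + 1 + -1 + 1 + -1 + 1 + -1 + -1 + 1 + -1 + 1 + -1 + 1 + -1 + 1 = 0.
So rows 6 and 15 are orthogonal; the diagonal entry equals n = 16.

(7,7) entry = 16; (6,15) entry = 0.


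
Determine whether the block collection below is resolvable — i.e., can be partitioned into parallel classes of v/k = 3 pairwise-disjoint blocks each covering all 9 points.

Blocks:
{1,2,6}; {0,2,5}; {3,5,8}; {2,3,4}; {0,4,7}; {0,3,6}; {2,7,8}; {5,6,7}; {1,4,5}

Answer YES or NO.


v = 9, block size k = 3, number of blocks = 9.
For resolvability, blocks must partition into parallel classes of size v/k = 3.
Total blocks must therefore be a multiple of 3: 9 = 3·3 + 0 ⇒ divisible ✓.
Consider block {0,2,5}. It intersects every other block in the collection, so no parallel class of size 3 can contain it.
Since every block must belong to some parallel class in a resolution, the collection cannot be partitioned into parallel classes.
Resolvable? NO.

NO


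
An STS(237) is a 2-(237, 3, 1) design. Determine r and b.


An STS(v) is a 2-(v, 3, 1) BIBD: block size k = 3, λ = 1.
Replication: r(k − 1) = λ(v − 1) ⇒ r·2 = 237 − 1 = 236 ⇒ r = 118.
Block count: bk = vr ⇒ b·3 = 237·118 = 27966 ⇒ b = 9322.

r = 118, b = 9322.


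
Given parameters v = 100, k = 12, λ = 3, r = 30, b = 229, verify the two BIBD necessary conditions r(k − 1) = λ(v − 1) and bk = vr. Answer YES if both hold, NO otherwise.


Condition (i): r(k − 1) = 30·11 = 330; λ(v − 1) = 3·99 = 297. Match? NO.
Condition (ii): bk = 229·12 = 2748; vr = 100·30 = 3000. Match? NO.
Both conditions hold? NO.

NO


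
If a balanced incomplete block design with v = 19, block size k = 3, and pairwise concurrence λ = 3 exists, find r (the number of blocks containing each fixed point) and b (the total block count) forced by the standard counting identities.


Any 2-(v, k, λ) BIBD satisfies two necessary conditions:
  (i)  Each point sits in r blocks, and counting incidences through any fixed point gives r(k − 1) = λ(v − 1), so r = λ(v − 1)/(k − 1).
  (ii) Total incidences bk = vr, so b = vr/k.
Step 1: r = λ(v − 1)/(k − 1) = 3·(19 − 1)/(3 − 1) = 3·18/2 = 54/2 = 27.
Step 2: b = vr/k = 19·27/3 = 513/3 = 171.
Check integrality: r = 27 ∈ Z ✓, b = 171 ∈ Z ✓.
(These identities are necessary conditions: they determine r and b for any design with these parameters, but do not by themselves prove that one exists.)

r = 27, b = 171.


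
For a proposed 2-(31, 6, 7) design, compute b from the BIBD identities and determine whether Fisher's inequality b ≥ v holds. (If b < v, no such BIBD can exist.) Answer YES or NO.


r = λ(v − 1)/(k − 1) = 7·30/5 = 42.
b = vr/k = 31·42/6 = 217.
Fisher's inequality: b ≥ v ⇔ 217 ≥ 31? YES.

YES


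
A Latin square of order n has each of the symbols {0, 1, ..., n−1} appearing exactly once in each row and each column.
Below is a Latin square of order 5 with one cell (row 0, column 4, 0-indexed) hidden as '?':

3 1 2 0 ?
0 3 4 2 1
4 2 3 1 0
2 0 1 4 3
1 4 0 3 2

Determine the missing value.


Row 0 contains symbols [0, 1, 2, 3] — missing [4].
Column 4 contains symbols [0, 1, 2, 3] — missing [4].
The missing symbol must appear in both missing sets; intersection = [4].
Therefore the hidden value is 4.

Missing value = 4.


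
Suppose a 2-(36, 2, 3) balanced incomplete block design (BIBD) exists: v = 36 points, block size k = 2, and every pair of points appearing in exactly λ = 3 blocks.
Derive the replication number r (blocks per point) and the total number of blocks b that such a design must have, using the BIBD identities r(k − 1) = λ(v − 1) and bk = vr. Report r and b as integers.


Any 2-(v, k, λ) BIBD satisfies two necessary conditions:
  (i)  Each point sits in r blocks, and counting incidences through any fixed point gives r(k − 1) = λ(v − 1), so r = λ(v − 1)/(k − 1).
  (ii) Total incidences bk = vr, so b = vr/k.
Step 1: r = λ(v − 1)/(k − 1) = 3·(36 − 1)/(2 − 1) = 3·35/1 = 105/1 = 105.
Step 2: b = vr/k = 36·105/2 = 3780/2 = 1890.
Check integrality: r = 105 ∈ Z ✓, b = 1890 ∈ Z ✓.
(These identities are necessary conditions: they determine r and b for any design with these parameters, but do not by themselves prove that one exists.)

r = 105, b = 1890.


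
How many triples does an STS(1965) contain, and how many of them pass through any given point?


An STS(v) is a 2-(v, 3, 1) BIBD: block size k = 3, λ = 1.
Replication: r(k − 1) = λ(v − 1) ⇒ r·2 = 1965 − 1 = 1964 ⇒ r = 982.
Block count: bk = vr ⇒ b·3 = 1965·982 = 1929630 ⇒ b = 643210.

r = 982, b = 643210.


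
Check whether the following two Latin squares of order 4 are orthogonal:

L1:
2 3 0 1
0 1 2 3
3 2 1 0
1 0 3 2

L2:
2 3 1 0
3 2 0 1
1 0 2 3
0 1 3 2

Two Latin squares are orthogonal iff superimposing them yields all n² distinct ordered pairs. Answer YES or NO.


Form the n² = 16 superimposed pairs (L1[i][j], L2[i][j]), row by row (rows and columns indexed from 0):
row 0: (2,2) (3,3) (0,1) (1,0)
row 1: (0,3) (1,2) (2,0) (3,1)
row 2: (3,1) (2,0) (1,2) (0,3)
row 3: (1,0) (0,1) (3,3) (2,2)
Orthogonality requires all 16 pairs distinct.
But the pair (3,1) repeats: cell (1,3) has L1 = 3, L2 = 1, and cell (2,0) has L1 = 3, L2 = 1.
A repeated pair means some other pair never occurs (only 8 distinct pairs out of 16), so the squares are not orthogonal.
Conclusion: NO.

NO


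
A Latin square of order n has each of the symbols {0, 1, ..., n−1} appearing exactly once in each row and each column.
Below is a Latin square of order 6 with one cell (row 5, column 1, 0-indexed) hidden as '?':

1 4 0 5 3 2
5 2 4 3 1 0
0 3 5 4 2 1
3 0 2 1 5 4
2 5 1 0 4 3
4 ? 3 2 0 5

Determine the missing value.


Row 5 contains symbols [0, 2, 3, 4, 5] — missing [1].
Column 1 contains symbols [0, 2, 3, 4, 5] — missing [1].
The missing symbol must appear in both missing sets; intersection = [1].
Therefore the hidden value is 1.

Missing value = 1.


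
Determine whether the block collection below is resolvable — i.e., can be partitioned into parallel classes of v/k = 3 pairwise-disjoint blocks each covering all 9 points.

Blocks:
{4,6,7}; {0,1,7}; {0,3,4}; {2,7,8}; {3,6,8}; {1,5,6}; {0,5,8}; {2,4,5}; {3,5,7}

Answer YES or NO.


v = 9, block size k = 3, number of blocks = 9.
For resolvability, blocks must partition into parallel classes of size v/k = 3.
Total blocks must therefore be a multiple of 3: 9 = 3·3 + 0 ⇒ divisible ✓.
Consider block {4,6,7}. The only other block(s) in the collection disjoint from it are {0,5,8} — just 1 block(s). Any parallel class containing {4,6,7} would need 2 other blocks each disjoint from it, so no parallel class of size 3 can contain {4,6,7}.
Since every block must belong to some parallel class in a resolution, the collection cannot be partitioned into parallel classes.
Resolvable? NO.

NO


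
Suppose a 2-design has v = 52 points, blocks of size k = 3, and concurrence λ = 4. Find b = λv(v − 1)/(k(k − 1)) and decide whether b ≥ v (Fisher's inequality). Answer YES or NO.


b = λv(v − 1)/(k(k − 1)) = 4·52·51/(3·2) = 10608/6 = 1768.
Compare with v = 52: b ≥ v, so Fisher's inequality holds.

YES


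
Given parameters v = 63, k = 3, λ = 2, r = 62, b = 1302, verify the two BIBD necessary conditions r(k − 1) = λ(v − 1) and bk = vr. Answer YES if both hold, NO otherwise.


Condition (i): r(k − 1) = 62·2 = 124; λ(v − 1) = 2·62 = 124. Match? YES.
Condition (ii): bk = 1302·3 = 3906; vr = 63·62 = 3906. Match? YES.
Both conditions hold? YES.

YES


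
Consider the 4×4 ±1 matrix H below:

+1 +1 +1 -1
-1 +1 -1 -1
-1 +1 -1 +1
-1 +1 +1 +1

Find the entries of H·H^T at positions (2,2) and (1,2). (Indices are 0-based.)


Row 1 of H: [-1, 1, -1, -1].
Row 2 of H: [-1, 1, -1, 1].
(H·H^T)[2][2] = Σ_j H[2][j]·H[2][j] = (-1)² + (1)² + (-1)² + (1)² = 1 + 1 + 1 + 1 = 4.
(H·H^T)[1][2] = Σ_j H[1][j]·H[2][j] = (-1)·(-1) + (1)·(1) + (-1)·(-1) + (-1)·(1) = 1 + 1 + 1 + -1 = 2.
Rows 1 and 2 are not orthogonal (dot product = 2 ≠ 0), so H is not a Hadamard matrix.

(2,2) entry = 4; (1,2) entry = 2.


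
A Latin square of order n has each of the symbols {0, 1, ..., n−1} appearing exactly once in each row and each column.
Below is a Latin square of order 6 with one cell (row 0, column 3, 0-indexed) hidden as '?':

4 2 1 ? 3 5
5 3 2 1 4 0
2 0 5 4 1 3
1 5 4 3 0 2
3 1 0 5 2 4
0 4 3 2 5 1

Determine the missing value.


Row 0 contains symbols [1, 2, 3, 4, 5] — missing [0].
Column 3 contains symbols [1, 2, 3, 4, 5] — missing [0].
The missing symbol must appear in both missing sets; intersection = [0].
Therefore the hidden value is 0.

Missing value = 0.


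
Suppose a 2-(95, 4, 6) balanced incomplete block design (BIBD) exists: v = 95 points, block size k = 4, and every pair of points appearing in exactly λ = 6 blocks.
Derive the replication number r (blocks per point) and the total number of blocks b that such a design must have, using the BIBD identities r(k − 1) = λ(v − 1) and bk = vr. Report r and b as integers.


Any 2-(v, k, λ) BIBD satisfies two necessary conditions:
  (i)  Each point sits in r blocks, and counting incidences through any fixed point gives r(k − 1) = λ(v − 1), so r = λ(v − 1)/(k − 1).
  (ii) Total incidences bk = vr, so b = vr/k.
Step 1: r = λ(v − 1)/(k − 1) = 6·(95 − 1)/(4 − 1) = 6·94/3 = 564/3 = 188.
Step 2: b = vr/k = 95·188/4 = 17860/4 = 4465.
Check integrality: r = 188 ∈ Z ✓, b = 4465 ∈ Z ✓.
(These identities are necessary conditions: they determine r and b for any design with these parameters, but do not by themselves prove that one exists.)

r = 188, b = 4465.


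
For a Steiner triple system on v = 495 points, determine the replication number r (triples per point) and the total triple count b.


An STS(v) is a 2-(v, 3, 1) BIBD: block size k = 3, λ = 1.
Replication: r(k − 1) = λ(v − 1) ⇒ r·2 = 495 − 1 = 494 ⇒ r = 247.
Block count: bk = vr ⇒ b·3 = 495·247 = 122265 ⇒ b = 40755.
(Check via b = v(v − 1)/6 = 495·494/6 = 244530/6 = 40755.)

r = 247, b = 40755.


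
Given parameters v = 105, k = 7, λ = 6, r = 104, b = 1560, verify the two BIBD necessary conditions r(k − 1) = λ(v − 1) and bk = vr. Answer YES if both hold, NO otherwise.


Condition (i): r(k − 1) = 104·6 = 624; λ(v − 1) = 6·104 = 624. Match? YES.
Condition (ii): bk = 1560·7 = 10920; vr = 105·104 = 10920. Match? YES.
Both conditions hold? YES.

YES


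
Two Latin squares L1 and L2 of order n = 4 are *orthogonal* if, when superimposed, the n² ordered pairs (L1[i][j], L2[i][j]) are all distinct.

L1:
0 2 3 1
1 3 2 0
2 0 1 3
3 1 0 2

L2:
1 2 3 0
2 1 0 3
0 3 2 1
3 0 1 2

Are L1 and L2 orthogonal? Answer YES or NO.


Form the n² = 16 superimposed pairs (L1[i][j], L2[i][j]), row by row (rows and columns indexed from 0):
row 0: (0,1) (2,2) (3,3) (1,0)
row 1: (1,2) (3,1) (2,0) (0,3)
row 2: (2,0) (0,3) (1,2) (3,1)
row 3: (3,3) (1,0) (0,1) (2,2)
Orthogonality requires all 16 pairs distinct.
But the pair (2,0) repeats: cell (1,2) has L1 = 2, L2 = 0, and cell (2,0) has L1 = 2, L2 = 0.
A repeated pair means some other pair never occurs (only 8 distinct pairs out of 16), so the squares are not orthogonal.
Conclusion: NO.

NO


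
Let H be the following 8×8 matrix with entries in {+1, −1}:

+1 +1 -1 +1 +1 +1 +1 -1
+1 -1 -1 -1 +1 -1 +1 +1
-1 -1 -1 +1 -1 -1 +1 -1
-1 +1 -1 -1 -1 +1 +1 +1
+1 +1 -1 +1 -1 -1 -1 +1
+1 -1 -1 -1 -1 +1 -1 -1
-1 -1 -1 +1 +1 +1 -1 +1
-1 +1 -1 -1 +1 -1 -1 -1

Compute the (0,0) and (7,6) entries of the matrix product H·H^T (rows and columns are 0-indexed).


Row 0 of H: [1, 1, -1, 1, 1, 1, 1, -1].
Row 6 of H: [-1, -1, -1, 1, 1, 1, -1, 1].
Row 7 of H: [-1, 1, -1, -1, 1, -1, -1, -1].
(H·H^T)[0][0] = Σ_j H[0][j]·H[0][j] = (1)² + (1)² + (-1)² + (1)² + (1)² + (1)² + (1)² + (-1)² = 1 + 1 + 1 + 1 + 1 + 1 + 1 + 1 = 8.
(H·H^T)[7][6] = Σ_j H[7][j]·H[6][j] = (-1)·(-1) + (1)·(-1) + (-1)·(-1) + (-1)·(1) + (1)·(1) + (-1)·(1) + (-1)·(-1) + (-1)·(1) = 1 + -1 + 1 + -1 + 1 + -1 + 1 + -1 = 0.
So rows 7 and 6 are orthogonal; the diagonal entry equals n = 8.

(0,0) entry = 8; (7,6) entry = 0.


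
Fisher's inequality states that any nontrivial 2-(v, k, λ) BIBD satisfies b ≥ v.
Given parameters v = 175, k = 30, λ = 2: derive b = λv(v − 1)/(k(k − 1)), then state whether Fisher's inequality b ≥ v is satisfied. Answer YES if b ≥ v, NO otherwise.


b = λv(v − 1)/(k(k − 1)) = 2·175·174/(30·29) = 60900/870 = 70.
Compare with v = 175: b < v, so Fisher's inequality fails.

NO


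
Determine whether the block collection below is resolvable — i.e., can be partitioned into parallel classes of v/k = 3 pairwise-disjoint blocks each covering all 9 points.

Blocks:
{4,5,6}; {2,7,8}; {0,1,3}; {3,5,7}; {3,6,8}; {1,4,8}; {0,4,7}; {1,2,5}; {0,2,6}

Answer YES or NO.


v = 9, block size k = 3, number of blocks = 9.
For resolvability, blocks must partition into parallel classes of size v/k = 3.
Total blocks must therefore be a multiple of 3: 9 = 3·3 + 0 ⇒ divisible ✓.
Greedy packing gives 3 candidate class(es). Each should be a full parallel class (size 3, covers all 9 points).
  Class 1 (3 blocks): {4,5,6}; {2,7,8}; {0,1,3}. Points covered: [0, 1, 2, 3, 4, 5, 6, 7, 8].
  Class 2 (3 blocks): {3,5,7}; {1,4,8}; {0,2,6}. Points covered: [0, 1, 2, 3, 4, 5, 6, 7, 8].
  Class 3 (3 blocks): {3,6,8}; {0,4,7}; {1,2,5}. Points covered: [0, 1, 2, 3, 4, 5, 6, 7, 8].
All classes full (size 3)? YES. All classes cover every point? YES.
Resolvable? YES.

YES


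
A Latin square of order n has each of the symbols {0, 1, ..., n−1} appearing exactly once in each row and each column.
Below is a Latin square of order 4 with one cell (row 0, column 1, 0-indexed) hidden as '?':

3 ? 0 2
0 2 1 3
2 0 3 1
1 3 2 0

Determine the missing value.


Row 0 contains symbols [0, 2, 3] — missing [1].
Column 1 contains symbols [0, 2, 3] — missing [1].
The missing symbol must appear in both missing sets; intersection = [1].
Therefore the hidden value is 1.

Missing value = 1.


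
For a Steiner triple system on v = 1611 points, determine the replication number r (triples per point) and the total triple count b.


An STS(v) is a 2-(v, 3, 1) BIBD: block size k = 3, λ = 1.
Replication: r(k − 1) = λ(v − 1) ⇒ r·2 = 1611 − 1 = 1610 ⇒ r = 805.
Block count: b = v(v − 1)/6 = 1611·1610/6 = 2593710/6 = 432285.

r = 805, b = 432285.


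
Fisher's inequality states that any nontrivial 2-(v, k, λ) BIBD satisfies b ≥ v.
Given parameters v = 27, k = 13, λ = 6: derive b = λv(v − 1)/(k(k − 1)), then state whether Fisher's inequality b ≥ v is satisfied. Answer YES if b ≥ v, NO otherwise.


b = λv(v − 1)/(k(k − 1)) = 6·27·26/(13·12) = 4212/156 = 27.
Compare with v = 27: b ≥ v, so Fisher's inequality holds.

YES


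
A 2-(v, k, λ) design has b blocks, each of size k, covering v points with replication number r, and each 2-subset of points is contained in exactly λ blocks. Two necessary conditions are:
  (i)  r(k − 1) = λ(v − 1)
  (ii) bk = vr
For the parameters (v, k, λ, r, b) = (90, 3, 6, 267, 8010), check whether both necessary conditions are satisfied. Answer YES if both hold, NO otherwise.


Condition (i): r(k − 1) = 267·2 = 534; λ(v − 1) = 6·89 = 534. Match? YES.
Condition (ii): bk = 8010·3 = 24030; vr = 90·267 = 24030. Match? YES.
Both conditions hold? YES.

YES


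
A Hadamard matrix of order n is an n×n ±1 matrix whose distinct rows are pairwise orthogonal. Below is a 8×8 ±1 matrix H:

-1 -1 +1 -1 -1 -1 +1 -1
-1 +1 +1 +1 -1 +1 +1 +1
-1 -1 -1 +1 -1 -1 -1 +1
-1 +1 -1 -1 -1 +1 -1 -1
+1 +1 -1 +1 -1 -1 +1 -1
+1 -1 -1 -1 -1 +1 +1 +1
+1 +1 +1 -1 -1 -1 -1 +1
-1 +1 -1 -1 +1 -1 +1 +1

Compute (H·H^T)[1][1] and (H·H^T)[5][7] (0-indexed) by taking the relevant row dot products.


Row 1 of H: [-1, 1, 1, 1, -1, 1, 1, 1].
Row 5 of H: [1, -1, -1, -1, -1, 1, 1, 1].
Row 7 of H: [-1, 1, -1, -1, 1, -1, 1, 1].
(H·H^T)[1][1] = Σ_j H[1][j]·H[1][j] = (-1)² + (1)² + (1)² + (1)² + (-1)² + (1)² + (1)² + (1)² = 1 + 1 + 1 + 1 + 1 + 1 + 1 + 1 = 8.
(H·H^T)[5][7] = Σ_j H[5][j]·H[7][j] = (1)·(-1) + (-1)·(1) + (-1)·(-1) + (-1)·(-1) + (-1)·(1) + (1)·(-1) + (1)·(1) + (1)·(1) = -1 + -1 + 1 + 1 + -1 + -1 + 1 + 1 = 0.
So rows 5 and 7 are orthogonal; the diagonal entry equals n = 8.

(1,1) entry = 8; (5,7) entry = 0.


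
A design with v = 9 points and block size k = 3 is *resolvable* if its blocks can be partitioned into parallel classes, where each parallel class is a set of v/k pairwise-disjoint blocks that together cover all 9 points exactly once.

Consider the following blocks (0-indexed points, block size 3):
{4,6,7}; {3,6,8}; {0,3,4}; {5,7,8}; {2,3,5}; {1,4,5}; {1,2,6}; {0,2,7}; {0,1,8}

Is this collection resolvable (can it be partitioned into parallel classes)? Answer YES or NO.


v = 9, block size k = 3, number of blocks = 9.
For resolvability, blocks must partition into parallel classes of size v/k = 3.
Total blocks must therefore be a multiple of 3: 9 = 3·3 + 0 ⇒ divisible ✓.
Greedy packing gives 3 candidate class(es). Each should be a full parallel class (size 3, covers all 9 points).
  Class 1 (3 blocks): {4,6,7}; {2,3,5}; {0,1,8}. Points covered: [0, 1, 2, 3, 4, 5, 6, 7, 8].
  Class 2 (3 blocks): {3,6,8}; {1,4,5}; {0,2,7}. Points covered: [0, 1, 2, 3, 4, 5, 6, 7, 8].
  Class 3 (3 blocks): {0,3,4}; {5,7,8}; {1,2,6}. Points covered: [0, 1, 2, 3, 4, 5, 6, 7, 8].
All classes full (size 3)? YES. All classes cover every point? YES.
Resolvable? YES.

YES


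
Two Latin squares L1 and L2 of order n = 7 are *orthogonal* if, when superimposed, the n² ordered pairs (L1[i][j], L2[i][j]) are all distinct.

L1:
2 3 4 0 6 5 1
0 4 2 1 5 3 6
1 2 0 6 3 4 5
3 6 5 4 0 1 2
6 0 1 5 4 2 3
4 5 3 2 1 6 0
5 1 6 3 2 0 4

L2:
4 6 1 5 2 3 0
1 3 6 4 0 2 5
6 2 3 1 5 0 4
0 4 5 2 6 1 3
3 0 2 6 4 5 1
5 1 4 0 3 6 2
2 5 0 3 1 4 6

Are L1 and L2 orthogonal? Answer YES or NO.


Form the n² = 49 superimposed pairs (L1[i][j], L2[i][j]), row by row (rows and columns indexed from 0):
row 0: (2,4) (3,6) (4,1) (0,5) (6,2) (5,3) (1,0)
row 1: (0,1) (4,3) (2,6) (1,4) (5,0) (3,2) (6,5)
row 2: (1,6) (2,2) (0,3) (6,1) (3,5) (4,0) (5,4)
row 3: (3,0) (6,4) (5,5) (4,2) (0,6) (1,1) (2,3)
row 4: (6,3) (0,0) (1,2) (5,6) (4,4) (2,5) (3,1)
row 5: (4,5) (5,1) (3,4) (2,0) (1,3) (6,6) (0,2)
row 6: (5,2) (1,5) (6,0) (3,3) (2,1) (0,4) (4,6)
Orthogonality requires all 49 pairs distinct.
Check by first coordinate: for each symbol s of L1, list the L2 entries in the n cells where L1 = s; they must all differ.
  L1 = 0: L2 entries (in reading order) 5, 1, 3, 6, 0, 2, 4 — all 7 distinct ✓
  L1 = 1: L2 entries (in reading order) 0, 4, 6, 1, 2, 3, 5 — all 7 distinct ✓
  L1 = 2: L2 entries (in reading order) 4, 6, 2, 3, 5, 0, 1 — all 7 distinct ✓
  L1 = 3: L2 entries (in reading order) 6, 2, 5, 0, 1, 4, 3 — all 7 distinct ✓
  L1 = 4: L2 entries (in reading order) 1, 3, 0, 2, 4, 5, 6 — all 7 distinct ✓
  L1 = 5: L2 entries (in reading order) 3, 0, 4, 5, 6, 1, 2 — all 7 distinct ✓
  L1 = 6: L2 entries (in reading order) 2, 5, 1, 4, 3, 6, 0 — all 7 distinct ✓
Every symbol of L1 meets every symbol of L2 exactly once, so all 49 pairs are distinct (49 of 49).
Conclusion: YES.

YES


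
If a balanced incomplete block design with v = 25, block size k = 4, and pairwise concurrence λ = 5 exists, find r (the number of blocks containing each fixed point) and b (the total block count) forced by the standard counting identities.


Any 2-(v, k, λ) BIBD satisfies two necessary conditions:
  (i)  Each point sits in r blocks, and counting incidences through any fixed point gives r(k − 1) = λ(v − 1), so r = λ(v − 1)/(k − 1).
  (ii) Total incidences bk = vr, so b = vr/k.
Step 1: r = λ(v − 1)/(k − 1) = 5·(25 − 1)/(4 − 1) = 5·24/3 = 120/3 = 40.
Step 2: b = vr/k = 25·40/4 = 1000/4 = 250.
Check integrality: r = 40 ∈ Z ✓, b = 250 ∈ Z ✓.
(These identities are necessary conditions: they determine r and b for any design with these parameters, but do not by themselves prove that one exists.)

r = 40, b = 250.


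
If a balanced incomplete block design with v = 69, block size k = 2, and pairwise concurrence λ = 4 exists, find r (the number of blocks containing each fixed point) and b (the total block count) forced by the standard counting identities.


Any 2-(v, k, λ) BIBD satisfies two necessary conditions:
  (i)  Each point sits in r blocks, and counting incidences through any fixed point gives r(k − 1) = λ(v − 1), so r = λ(v − 1)/(k − 1).
  (ii) Total incidences bk = vr, so b = vr/k.
Step 1: r = λ(v − 1)/(k − 1) = 4·(69 − 1)/(2 − 1) = 4·68/1 = 272/1 = 272.
Step 2: b = vr/k = 69·272/2 = 18768/2 = 9384.
Check integrality: r = 272 ∈ Z ✓, b = 9384 ∈ Z ✓.
(These identities are necessary conditions: they determine r and b for any design with these parameters, but do not by themselves prove that one exists.)

r = 272, b = 9384.
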